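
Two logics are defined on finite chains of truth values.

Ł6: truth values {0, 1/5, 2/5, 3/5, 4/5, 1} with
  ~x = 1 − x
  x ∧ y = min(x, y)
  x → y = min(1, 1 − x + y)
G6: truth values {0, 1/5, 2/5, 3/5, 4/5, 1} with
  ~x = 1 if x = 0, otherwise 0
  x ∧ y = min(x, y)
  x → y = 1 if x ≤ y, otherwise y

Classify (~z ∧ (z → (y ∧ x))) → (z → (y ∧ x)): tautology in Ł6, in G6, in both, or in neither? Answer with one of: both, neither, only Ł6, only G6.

In Ł6: every assignment gives 1 — tautology.
In G6: every assignment gives 1 — tautology.

both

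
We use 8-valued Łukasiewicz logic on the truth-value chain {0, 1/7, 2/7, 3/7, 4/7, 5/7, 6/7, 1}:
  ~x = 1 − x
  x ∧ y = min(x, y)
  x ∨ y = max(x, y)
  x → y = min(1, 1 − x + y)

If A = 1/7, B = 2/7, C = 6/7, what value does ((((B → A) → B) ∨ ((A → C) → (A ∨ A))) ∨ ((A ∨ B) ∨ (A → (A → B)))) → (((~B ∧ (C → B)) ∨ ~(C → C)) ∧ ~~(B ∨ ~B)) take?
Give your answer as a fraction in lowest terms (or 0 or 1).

3/7

B → A = 2/7 → 1/7 = 6/7
(B → A) → B = 6/7 → 2/7 = 3/7
A → C = 1/7 → 6/7 = 1
A ∨ A = 1/7 ∨ 1/7 = 1/7
(A → C) → (A ∨ A) = 1 → 1/7 = 1/7
((B → A) → B) ∨ ((A → C) → (A ∨ A)) = 3/7 ∨ 1/7 = 3/7
A ∨ B = 1/7 ∨ 2/7 = 2/7
A → B = 1/7 → 2/7 = 1
A → (A → B) = 1/7 → 1 = 1
(A ∨ B) ∨ (A → (A → B)) = 2/7 ∨ 1 = 1
(((B → A) → B) ∨ ((A → C) → (A ∨ A))) ∨ ((A ∨ B) ∨ (A → (A → B))) = 3/7 ∨ 1 = 1
~B = ~2/7 = 5/7
C → B = 6/7 → 2/7 = 3/7
~B ∧ (C → B) = 5/7 ∧ 3/7 = 3/7
C → C = 6/7 → 6/7 = 1
~(C → C) = ~1 = 0
(~B ∧ (C → B)) ∨ ~(C → C) = 3/7 ∨ 0 = 3/7
~B = ~2/7 = 5/7
B ∨ ~B = 2/7 ∨ 5/7 = 5/7
~(B ∨ ~B) = ~5/7 = 2/7
~~(B ∨ ~B) = ~2/7 = 5/7
((~B ∧ (C → B)) ∨ ~(C → C)) ∧ ~~(B ∨ ~B) = 3/7 ∧ 5/7 = 3/7
((((B → A) → B) ∨ ((A → C) → (A ∨ A))) ∨ ((A ∨ B) ∨ (A → (A → B)))) → (((~B ∧ (C → B)) ∨ ~(C → C)) ∧ ~~(B ∨ ~B)) = 1 → 3/7 = 3/7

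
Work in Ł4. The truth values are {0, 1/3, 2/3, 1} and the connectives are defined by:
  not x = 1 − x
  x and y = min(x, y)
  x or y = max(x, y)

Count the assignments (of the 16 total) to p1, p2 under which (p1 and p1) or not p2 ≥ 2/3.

p1 = 0, p2 = 0 ↦ 1  ≥
p1 = 0, p2 = 1/3 ↦ 2/3  ≥
p1 = 0, p2 = 2/3 ↦ 1/3  <
p1 = 0, p2 = 1 ↦ 0  <
p1 = 1/3, p2 = 0 ↦ 1  ≥
p1 = 1/3, p2 = 1/3 ↦ 2/3  ≥
p1 = 1/3, p2 = 2/3 ↦ 1/3  <
p1 = 1/3, p2 = 1 ↦ 1/3  <
p1 = 2/3, p2 = 0 ↦ 1  ≥
p1 = 2/3, p2 = 1/3 ↦ 2/3  ≥
p1 = 2/3, p2 = 2/3 ↦ 2/3  ≥
p1 = 2/3, p2 = 1 ↦ 2/3  ≥
p1 = 1, p2 = 0 ↦ 1  ≥
p1 = 1, p2 = 1/3 ↦ 1  ≥
p1 = 1, p2 = 2/3 ↦ 1  ≥
p1 = 1, p2 = 1 ↦ 1  ≥
So 12 of the 16 assignments meet the threshold.

12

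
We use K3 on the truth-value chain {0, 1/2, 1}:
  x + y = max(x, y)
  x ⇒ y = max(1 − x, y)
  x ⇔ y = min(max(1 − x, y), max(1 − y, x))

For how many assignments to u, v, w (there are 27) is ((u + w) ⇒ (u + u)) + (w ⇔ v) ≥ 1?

15

value 1: 15 assignments (counts)
value 1/2: 11 assignments
value 0: 1 assignment
So 15 of the 27 assignments meet the threshold.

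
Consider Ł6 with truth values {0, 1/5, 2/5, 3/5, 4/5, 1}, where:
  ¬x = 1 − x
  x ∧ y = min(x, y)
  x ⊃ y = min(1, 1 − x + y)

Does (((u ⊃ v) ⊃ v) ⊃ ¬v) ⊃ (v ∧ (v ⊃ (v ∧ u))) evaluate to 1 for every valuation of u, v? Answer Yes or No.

No

Counterexample: take u = 0, v = 0.
u ⊃ v = 0 ⊃ 0 = 1
(u ⊃ v) ⊃ v = 1 ⊃ 0 = 0
¬v = ¬0 = 1
((u ⊃ v) ⊃ v) ⊃ ¬v = 0 ⊃ 1 = 1
v ∧ u = 0 ∧ 0 = 0
v ⊃ (v ∧ u) = 0 ⊃ 0 = 1
v ∧ (v ⊃ (v ∧ u)) = 0 ∧ 1 = 0
(((u ⊃ v) ⊃ v) ⊃ ¬v) ⊃ (v ∧ (v ⊃ (v ∧ u))) = 1 ⊃ 0 = 0
This gives 0 ≠ 1.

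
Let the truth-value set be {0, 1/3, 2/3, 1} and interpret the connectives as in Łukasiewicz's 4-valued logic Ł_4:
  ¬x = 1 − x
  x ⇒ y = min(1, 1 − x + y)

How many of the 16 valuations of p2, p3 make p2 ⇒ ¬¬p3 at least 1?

10

p2 = 0, p3 = 0 ↦ 1  ≥
p2 = 0, p3 = 1/3 ↦ 1  ≥
p2 = 0, p3 = 2/3 ↦ 1  ≥
p2 = 0, p3 = 1 ↦ 1  ≥
p2 = 1/3, p3 = 0 ↦ 2/3  <
p2 = 1/3, p3 = 1/3 ↦ 1  ≥
p2 = 1/3, p3 = 2/3 ↦ 1  ≥
p2 = 1/3, p3 = 1 ↦ 1  ≥
p2 = 2/3, p3 = 0 ↦ 1/3  <
p2 = 2/3, p3 = 1/3 ↦ 2/3  <
p2 = 2/3, p3 = 2/3 ↦ 1  ≥
p2 = 2/3, p3 = 1 ↦ 1  ≥
p2 = 1, p3 = 0 ↦ 0  <
p2 = 1, p3 = 1/3 ↦ 1/3  <
p2 = 1, p3 = 2/3 ↦ 2/3  <
p2 = 1, p3 = 1 ↦ 1  ≥
So 10 of the 16 assignments meet the threshold.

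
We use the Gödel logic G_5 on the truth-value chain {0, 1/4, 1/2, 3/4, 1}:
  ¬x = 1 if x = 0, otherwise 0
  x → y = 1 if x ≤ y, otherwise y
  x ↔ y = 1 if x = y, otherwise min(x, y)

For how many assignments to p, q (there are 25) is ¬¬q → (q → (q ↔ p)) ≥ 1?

15

value 1: 15 assignments (counts)
value 3/4: 1 assignment
value 1/2: 2 assignments
value 1/4: 3 assignments
value 0: 4 assignments
So 15 of the 25 assignments meet the threshold.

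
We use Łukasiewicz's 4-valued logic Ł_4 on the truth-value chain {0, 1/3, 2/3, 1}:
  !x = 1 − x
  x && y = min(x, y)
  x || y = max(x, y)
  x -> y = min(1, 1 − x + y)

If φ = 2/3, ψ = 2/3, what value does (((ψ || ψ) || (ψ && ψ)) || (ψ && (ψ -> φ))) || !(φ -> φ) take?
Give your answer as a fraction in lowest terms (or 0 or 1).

ψ || ψ = 2/3 || 2/3 = 2/3
ψ && ψ = 2/3 && 2/3 = 2/3
(ψ || ψ) || (ψ && ψ) = 2/3 || 2/3 = 2/3
ψ -> φ = 2/3 -> 2/3 = 1
ψ && (ψ -> φ) = 2/3 && 1 = 2/3
((ψ || ψ) || (ψ && ψ)) || (ψ && (ψ -> φ)) = 2/3 || 2/3 = 2/3
φ -> φ = 2/3 -> 2/3 = 1
!(φ -> φ) = !1 = 0
(((ψ || ψ) || (ψ && ψ)) || (ψ && (ψ -> φ))) || !(φ -> φ) = 2/3 || 0 = 2/3

2/3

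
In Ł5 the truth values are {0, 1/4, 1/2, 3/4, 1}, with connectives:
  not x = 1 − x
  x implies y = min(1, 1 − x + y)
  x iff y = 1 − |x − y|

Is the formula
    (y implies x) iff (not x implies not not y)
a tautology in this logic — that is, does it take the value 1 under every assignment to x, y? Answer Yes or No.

Counterexample: take x = 0, y = 0.
y implies x = 0 implies 0 = 1
not x = not 0 = 1
not y = not 0 = 1
not not y = not 1 = 0
not x implies not not y = 1 implies 0 = 0
(y implies x) iff (not x implies not not y) = 1 iff 0 = 0
This gives 0 ≠ 1.

No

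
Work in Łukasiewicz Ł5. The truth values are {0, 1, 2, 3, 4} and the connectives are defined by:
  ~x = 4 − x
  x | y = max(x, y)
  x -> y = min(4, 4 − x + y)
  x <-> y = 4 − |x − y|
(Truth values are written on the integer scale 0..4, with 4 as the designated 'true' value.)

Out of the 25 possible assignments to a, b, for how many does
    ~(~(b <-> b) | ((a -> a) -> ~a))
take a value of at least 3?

value 4: 5 assignments (counts)
value 3: 5 assignments (counts)
value 2: 5 assignments
value 1: 5 assignments
value 0: 5 assignments
So 10 of the 25 assignments meet the threshold.

10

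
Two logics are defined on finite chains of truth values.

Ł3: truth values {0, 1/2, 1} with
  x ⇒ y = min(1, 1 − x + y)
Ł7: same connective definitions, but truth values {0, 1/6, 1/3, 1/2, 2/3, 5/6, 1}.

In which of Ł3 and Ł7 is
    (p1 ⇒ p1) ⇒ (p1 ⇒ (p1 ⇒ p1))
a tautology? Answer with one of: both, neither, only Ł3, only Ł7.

both

In Ł3: every assignment gives 1 — tautology.
In Ł7: every assignment gives 1 — tautology.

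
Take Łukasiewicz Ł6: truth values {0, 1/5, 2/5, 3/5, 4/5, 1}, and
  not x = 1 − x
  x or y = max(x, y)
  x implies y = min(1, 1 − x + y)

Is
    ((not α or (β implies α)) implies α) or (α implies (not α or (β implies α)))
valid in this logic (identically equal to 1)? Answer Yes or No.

Yes

At α = 1/5, β = 2/5, for instance:
not α = not 1/5 = 4/5
β implies α = 2/5 implies 1/5 = 4/5
not α or (β implies α) = 4/5 or 4/5 = 4/5
(not α or (β implies α)) implies α = 4/5 implies 1/5 = 2/5
α implies (not α or (β implies α)) = 1/5 implies 4/5 = 1
((not α or (β implies α)) implies α) or (α implies (not α or (β implies α))) = 2/5 or 1 = 1
and checking the remaining 35 assignments likewise gives ≥ 1 in every case.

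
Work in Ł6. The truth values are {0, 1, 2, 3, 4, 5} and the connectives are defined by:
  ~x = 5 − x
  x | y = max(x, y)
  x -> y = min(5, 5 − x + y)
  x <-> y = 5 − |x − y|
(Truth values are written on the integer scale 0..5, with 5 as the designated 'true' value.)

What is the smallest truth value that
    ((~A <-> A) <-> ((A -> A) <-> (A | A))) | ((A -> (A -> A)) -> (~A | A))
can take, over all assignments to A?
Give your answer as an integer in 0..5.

Take A = 2:
~A = ~2 = 3
~A <-> A = 3 <-> 2 = 4
A -> A = 2 -> 2 = 5
A | A = 2 | 2 = 2
(A -> A) <-> (A | A) = 5 <-> 2 = 2
(~A <-> A) <-> ((A -> A) <-> (A | A)) = 4 <-> 2 = 3
A -> A = 2 -> 2 = 5
A -> (A -> A) = 2 -> 5 = 5
~A = ~2 = 3
~A | A = 3 | 2 = 3
(A -> (A -> A)) -> (~A | A) = 5 -> 3 = 3
((~A <-> A) <-> ((A -> A) <-> (A | A))) | ((A -> (A -> A)) -> (~A | A)) = 3 | 3 = 3
No assignment yields a value below 3, so this is the minimum.

3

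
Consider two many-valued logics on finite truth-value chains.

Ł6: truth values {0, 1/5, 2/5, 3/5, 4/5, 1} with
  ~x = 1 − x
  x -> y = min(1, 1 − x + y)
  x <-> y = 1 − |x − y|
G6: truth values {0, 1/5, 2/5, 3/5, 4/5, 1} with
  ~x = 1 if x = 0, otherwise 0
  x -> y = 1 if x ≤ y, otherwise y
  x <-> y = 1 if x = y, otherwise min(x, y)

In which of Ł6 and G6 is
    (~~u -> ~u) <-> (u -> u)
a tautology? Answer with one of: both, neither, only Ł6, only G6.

neither

In Ł6: at u = 3/5 the value is 4/5 — not a tautology.
In G6: at u = 1/5 the value is 0 — not a tautology.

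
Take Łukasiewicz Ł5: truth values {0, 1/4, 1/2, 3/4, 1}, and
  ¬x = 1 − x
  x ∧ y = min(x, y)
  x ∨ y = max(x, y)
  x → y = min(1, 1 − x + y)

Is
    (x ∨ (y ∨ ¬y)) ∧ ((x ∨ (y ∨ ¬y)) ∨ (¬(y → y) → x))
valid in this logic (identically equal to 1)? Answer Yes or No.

Counterexample: take x = 0, y = 1/4.
¬y = ¬1/4 = 3/4
y ∨ ¬y = 1/4 ∨ 3/4 = 3/4
x ∨ (y ∨ ¬y) = 0 ∨ 3/4 = 3/4
y → y = 1/4 → 1/4 = 1
¬(y → y) = ¬1 = 0
¬(y → y) → x = 0 → 0 = 1
(x ∨ (y ∨ ¬y)) ∨ (¬(y → y) → x) = 3/4 ∨ 1 = 1
(x ∨ (y ∨ ¬y)) ∧ ((x ∨ (y ∨ ¬y)) ∨ (¬(y → y) → x)) = 3/4 ∧ 1 = 3/4
This gives 3/4 ≠ 1.

No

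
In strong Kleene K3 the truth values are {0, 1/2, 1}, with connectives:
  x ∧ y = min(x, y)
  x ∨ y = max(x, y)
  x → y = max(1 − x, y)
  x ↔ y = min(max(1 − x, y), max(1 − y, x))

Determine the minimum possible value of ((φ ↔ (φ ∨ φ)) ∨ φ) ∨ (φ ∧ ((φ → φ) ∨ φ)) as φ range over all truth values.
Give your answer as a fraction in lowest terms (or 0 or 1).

1/2

Take φ = 1/2:
φ ∨ φ = 1/2 ∨ 1/2 = 1/2
φ ↔ (φ ∨ φ) = 1/2 ↔ 1/2 = 1/2
(φ ↔ (φ ∨ φ)) ∨ φ = 1/2 ∨ 1/2 = 1/2
φ → φ = 1/2 → 1/2 = 1/2
(φ → φ) ∨ φ = 1/2 ∨ 1/2 = 1/2
φ ∧ ((φ → φ) ∨ φ) = 1/2 ∧ 1/2 = 1/2
((φ ↔ (φ ∨ φ)) ∨ φ) ∨ (φ ∧ ((φ → φ) ∨ φ)) = 1/2 ∨ 1/2 = 1/2
No assignment yields a value below 1/2, so this is the minimum.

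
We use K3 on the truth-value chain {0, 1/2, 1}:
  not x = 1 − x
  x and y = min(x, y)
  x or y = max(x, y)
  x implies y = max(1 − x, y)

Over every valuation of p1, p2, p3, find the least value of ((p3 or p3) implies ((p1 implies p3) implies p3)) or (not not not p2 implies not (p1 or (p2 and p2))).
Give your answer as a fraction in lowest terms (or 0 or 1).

1/2

Take p1 = 0, p2 = 1/2, p3 = 1/2:
p3 or p3 = 1/2 or 1/2 = 1/2
p1 implies p3 = 0 implies 1/2 = 1
(p1 implies p3) implies p3 = 1 implies 1/2 = 1/2
(p3 or p3) implies ((p1 implies p3) implies p3) = 1/2 implies 1/2 = 1/2
not p2 = not 1/2 = 1/2
not not p2 = not 1/2 = 1/2
not not not p2 = not 1/2 = 1/2
p2 and p2 = 1/2 and 1/2 = 1/2
p1 or (p2 and p2) = 0 or 1/2 = 1/2
not (p1 or (p2 and p2)) = not 1/2 = 1/2
not not not p2 implies not (p1 or (p2 and p2)) = 1/2 implies 1/2 = 1/2
((p3 or p3) implies ((p1 implies p3) implies p3)) or (not not not p2 implies not (p1 or (p2 and p2))) = 1/2 or 1/2 = 1/2
No assignment yields a value below 1/2, so this is the minimum.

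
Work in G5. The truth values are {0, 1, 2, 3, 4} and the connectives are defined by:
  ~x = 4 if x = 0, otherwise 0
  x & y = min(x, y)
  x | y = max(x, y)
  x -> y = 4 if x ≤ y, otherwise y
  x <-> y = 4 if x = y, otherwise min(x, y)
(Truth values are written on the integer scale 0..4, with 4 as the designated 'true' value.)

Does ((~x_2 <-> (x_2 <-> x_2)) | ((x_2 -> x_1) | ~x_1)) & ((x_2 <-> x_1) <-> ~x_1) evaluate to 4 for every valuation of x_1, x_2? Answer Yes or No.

No

Counterexample: take x_1 = 0, x_2 = 1.
~x_2 = ~1 = 0
x_2 <-> x_2 = 1 <-> 1 = 4
~x_2 <-> (x_2 <-> x_2) = 0 <-> 4 = 0
x_2 -> x_1 = 1 -> 0 = 0
~x_1 = ~0 = 4
(x_2 -> x_1) | ~x_1 = 0 | 4 = 4
(~x_2 <-> (x_2 <-> x_2)) | ((x_2 -> x_1) | ~x_1) = 0 | 4 = 4
x_2 <-> x_1 = 1 <-> 0 = 0
~x_1 = ~0 = 4
(x_2 <-> x_1) <-> ~x_1 = 0 <-> 4 = 0
((~x_2 <-> (x_2 <-> x_2)) | ((x_2 -> x_1) | ~x_1)) & ((x_2 <-> x_1) <-> ~x_1) = 4 & 0 = 0
This gives 0 ≠ 4.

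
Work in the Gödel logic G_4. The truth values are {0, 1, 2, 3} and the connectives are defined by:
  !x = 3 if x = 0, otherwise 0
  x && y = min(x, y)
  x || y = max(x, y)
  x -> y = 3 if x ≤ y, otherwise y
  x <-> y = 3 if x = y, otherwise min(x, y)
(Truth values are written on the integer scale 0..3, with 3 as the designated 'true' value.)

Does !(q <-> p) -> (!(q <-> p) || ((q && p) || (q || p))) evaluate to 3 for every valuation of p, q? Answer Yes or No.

Yes

p = 0, q = 0 ↦ 3
p = 0, q = 1 ↦ 3
p = 0, q = 2 ↦ 3
p = 0, q = 3 ↦ 3
p = 1, q = 0 ↦ 3
p = 1, q = 1 ↦ 3
p = 1, q = 2 ↦ 3
p = 1, q = 3 ↦ 3
p = 2, q = 0 ↦ 3
p = 2, q = 1 ↦ 3
p = 2, q = 2 ↦ 3
p = 2, q = 3 ↦ 3
p = 3, q = 0 ↦ 3
p = 3, q = 1 ↦ 3
p = 3, q = 2 ↦ 3
p = 3, q = 3 ↦ 3
Every assignment gives a value ≥ 3.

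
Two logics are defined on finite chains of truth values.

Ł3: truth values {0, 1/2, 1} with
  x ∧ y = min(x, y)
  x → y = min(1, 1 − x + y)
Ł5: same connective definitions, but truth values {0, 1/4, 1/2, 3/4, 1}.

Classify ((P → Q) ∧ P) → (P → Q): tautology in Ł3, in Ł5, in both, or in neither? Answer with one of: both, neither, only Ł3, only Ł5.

both

In Ł3: every assignment gives 1 — tautology.
In Ł5: every assignment gives 1 — tautology.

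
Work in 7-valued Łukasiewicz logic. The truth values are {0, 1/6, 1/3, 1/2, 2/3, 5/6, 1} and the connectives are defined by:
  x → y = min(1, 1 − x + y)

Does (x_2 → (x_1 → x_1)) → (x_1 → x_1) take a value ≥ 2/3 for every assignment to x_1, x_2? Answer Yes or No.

Yes

At x_1 = 1/2, x_2 = 5/6, for instance:
x_1 → x_1 = 1/2 → 1/2 = 1
x_2 → (x_1 → x_1) = 5/6 → 1 = 1
x_1 → x_1 = 1/2 → 1/2 = 1
(x_2 → (x_1 → x_1)) → (x_1 → x_1) = 1 → 1 = 1
and checking the remaining 48 assignments likewise gives ≥ 2/3 in every case.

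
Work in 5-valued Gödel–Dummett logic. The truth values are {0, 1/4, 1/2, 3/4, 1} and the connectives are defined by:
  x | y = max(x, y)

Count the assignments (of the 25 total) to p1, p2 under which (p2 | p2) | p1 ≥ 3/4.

value 1: 9 assignments (counts)
value 3/4: 7 assignments (counts)
value 1/2: 5 assignments
value 1/4: 3 assignments
value 0: 1 assignment
So 16 of the 25 assignments meet the threshold.

16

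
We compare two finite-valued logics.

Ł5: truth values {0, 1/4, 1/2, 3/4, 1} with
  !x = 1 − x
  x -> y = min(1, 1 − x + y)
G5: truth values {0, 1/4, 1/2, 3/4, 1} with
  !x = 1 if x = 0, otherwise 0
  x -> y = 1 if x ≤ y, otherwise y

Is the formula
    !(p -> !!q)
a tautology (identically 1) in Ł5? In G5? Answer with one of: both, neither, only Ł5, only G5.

neither

In Ł5: at p = 0, q = 0 the value is 0 — not a tautology.
In G5: at p = 0, q = 0 the value is 0 — not a tautology.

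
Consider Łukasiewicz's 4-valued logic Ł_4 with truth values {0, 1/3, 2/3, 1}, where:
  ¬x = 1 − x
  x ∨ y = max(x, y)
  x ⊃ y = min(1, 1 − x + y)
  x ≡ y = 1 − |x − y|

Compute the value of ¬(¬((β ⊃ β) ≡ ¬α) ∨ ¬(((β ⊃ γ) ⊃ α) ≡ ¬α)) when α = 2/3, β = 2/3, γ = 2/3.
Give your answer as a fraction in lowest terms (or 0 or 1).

1/3

β ⊃ β = 2/3 ⊃ 2/3 = 1
¬α = ¬2/3 = 1/3
(β ⊃ β) ≡ ¬α = 1 ≡ 1/3 = 1/3
¬((β ⊃ β) ≡ ¬α) = ¬1/3 = 2/3
β ⊃ γ = 2/3 ⊃ 2/3 = 1
(β ⊃ γ) ⊃ α = 1 ⊃ 2/3 = 2/3
¬α = ¬2/3 = 1/3
((β ⊃ γ) ⊃ α) ≡ ¬α = 2/3 ≡ 1/3 = 2/3
¬(((β ⊃ γ) ⊃ α) ≡ ¬α) = ¬2/3 = 1/3
¬((β ⊃ β) ≡ ¬α) ∨ ¬(((β ⊃ γ) ⊃ α) ≡ ¬α) = 2/3 ∨ 1/3 = 2/3
¬(¬((β ⊃ β) ≡ ¬α) ∨ ¬(((β ⊃ γ) ⊃ α) ≡ ¬α)) = ¬2/3 = 1/3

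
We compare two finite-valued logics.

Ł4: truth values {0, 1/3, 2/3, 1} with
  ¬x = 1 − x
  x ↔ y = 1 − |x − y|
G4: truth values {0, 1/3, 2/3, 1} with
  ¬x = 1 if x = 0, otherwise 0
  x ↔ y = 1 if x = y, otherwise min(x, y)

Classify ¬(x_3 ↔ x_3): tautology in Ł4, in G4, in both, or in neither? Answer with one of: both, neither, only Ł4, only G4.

In Ł4: at x_3 = 0 the value is 0 — not a tautology.
In G4: at x_3 = 0 the value is 0 — not a tautology.

neither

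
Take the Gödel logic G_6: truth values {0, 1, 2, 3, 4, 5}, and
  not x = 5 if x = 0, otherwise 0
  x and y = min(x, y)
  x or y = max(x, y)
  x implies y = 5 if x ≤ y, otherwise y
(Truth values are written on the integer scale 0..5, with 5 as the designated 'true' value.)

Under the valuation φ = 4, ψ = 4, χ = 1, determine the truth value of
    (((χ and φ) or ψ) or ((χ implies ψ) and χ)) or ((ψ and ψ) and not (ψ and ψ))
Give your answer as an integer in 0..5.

4

χ and φ = 1 and 4 = 1
(χ and φ) or ψ = 1 or 4 = 4
χ implies ψ = 1 implies 4 = 5
(χ implies ψ) and χ = 5 and 1 = 1
((χ and φ) or ψ) or ((χ implies ψ) and χ) = 4 or 1 = 4
ψ and ψ = 4 and 4 = 4
ψ and ψ = 4 and 4 = 4
not (ψ and ψ) = not 4 = 0
(ψ and ψ) and not (ψ and ψ) = 4 and 0 = 0
(((χ and φ) or ψ) or ((χ implies ψ) and χ)) or ((ψ and ψ) and not (ψ and ψ)) = 4 or 0 = 4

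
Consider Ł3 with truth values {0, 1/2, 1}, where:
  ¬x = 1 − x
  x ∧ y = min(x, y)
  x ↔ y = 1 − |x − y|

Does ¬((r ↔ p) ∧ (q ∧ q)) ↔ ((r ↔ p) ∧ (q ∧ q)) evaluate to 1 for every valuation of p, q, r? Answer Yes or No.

Counterexample: take p = 0, q = 0, r = 0.
r ↔ p = 0 ↔ 0 = 1
q ∧ q = 0 ∧ 0 = 0
(r ↔ p) ∧ (q ∧ q) = 1 ∧ 0 = 0
¬((r ↔ p) ∧ (q ∧ q)) = ¬0 = 1
r ↔ p = 0 ↔ 0 = 1
q ∧ q = 0 ∧ 0 = 0
(r ↔ p) ∧ (q ∧ q) = 1 ∧ 0 = 0
¬((r ↔ p) ∧ (q ∧ q)) ↔ ((r ↔ p) ∧ (q ∧ q)) = 1 ↔ 0 = 0
This gives 0 ≠ 1.

No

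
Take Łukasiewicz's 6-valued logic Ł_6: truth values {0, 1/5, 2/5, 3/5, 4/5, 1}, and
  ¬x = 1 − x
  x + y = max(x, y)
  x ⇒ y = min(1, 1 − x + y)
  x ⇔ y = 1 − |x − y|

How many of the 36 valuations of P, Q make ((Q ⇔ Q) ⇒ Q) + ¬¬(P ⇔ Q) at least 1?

value 1: 11 assignments (counts)
value 4/5: 12 assignments
value 3/5: 7 assignments
value 2/5: 3 assignments
value 1/5: 2 assignments
value 0: 1 assignment
So 11 of the 36 assignments meet the threshold.

11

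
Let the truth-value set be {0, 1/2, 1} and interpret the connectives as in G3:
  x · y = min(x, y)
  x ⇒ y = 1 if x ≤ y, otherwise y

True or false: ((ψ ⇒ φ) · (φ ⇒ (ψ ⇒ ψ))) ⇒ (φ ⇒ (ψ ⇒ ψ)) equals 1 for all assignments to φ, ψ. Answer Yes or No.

Yes

φ = 0, ψ = 0 ↦ 1
φ = 0, ψ = 1/2 ↦ 1
φ = 0, ψ = 1 ↦ 1
φ = 1/2, ψ = 0 ↦ 1
φ = 1/2, ψ = 1/2 ↦ 1
φ = 1/2, ψ = 1 ↦ 1
φ = 1, ψ = 0 ↦ 1
φ = 1, ψ = 1/2 ↦ 1
φ = 1, ψ = 1 ↦ 1
Every assignment gives a value ≥ 1.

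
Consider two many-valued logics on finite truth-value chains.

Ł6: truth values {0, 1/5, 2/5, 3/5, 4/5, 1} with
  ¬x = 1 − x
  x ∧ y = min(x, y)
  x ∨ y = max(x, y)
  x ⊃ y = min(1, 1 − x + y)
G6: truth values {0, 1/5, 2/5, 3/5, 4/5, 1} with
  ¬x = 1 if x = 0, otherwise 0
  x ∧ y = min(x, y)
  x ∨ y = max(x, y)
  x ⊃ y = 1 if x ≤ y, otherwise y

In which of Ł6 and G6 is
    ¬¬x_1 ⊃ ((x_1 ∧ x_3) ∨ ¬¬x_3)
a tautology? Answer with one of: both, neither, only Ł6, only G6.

neither

In Ł6: at x_1 = 1/5, x_3 = 0 the value is 4/5 — not a tautology.
In G6: at x_1 = 1/5, x_3 = 0 the value is 0 — not a tautology.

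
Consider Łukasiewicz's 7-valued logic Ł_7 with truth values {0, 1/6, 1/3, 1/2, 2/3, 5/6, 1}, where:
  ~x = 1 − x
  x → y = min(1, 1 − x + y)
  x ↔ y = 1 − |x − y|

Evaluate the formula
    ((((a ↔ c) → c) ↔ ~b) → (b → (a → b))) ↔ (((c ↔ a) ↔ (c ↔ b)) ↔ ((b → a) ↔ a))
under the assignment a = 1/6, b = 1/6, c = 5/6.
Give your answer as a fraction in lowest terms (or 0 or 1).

1/6

a ↔ c = 1/6 ↔ 5/6 = 1/3
(a ↔ c) → c = 1/3 → 5/6 = 1
~b = ~1/6 = 5/6
((a ↔ c) → c) ↔ ~b = 1 ↔ 5/6 = 5/6
a → b = 1/6 → 1/6 = 1
b → (a → b) = 1/6 → 1 = 1
(((a ↔ c) → c) ↔ ~b) → (b → (a → b)) = 5/6 → 1 = 1
c ↔ a = 5/6 ↔ 1/6 = 1/3
c ↔ b = 5/6 ↔ 1/6 = 1/3
(c ↔ a) ↔ (c ↔ b) = 1/3 ↔ 1/3 = 1
b → a = 1/6 → 1/6 = 1
(b → a) ↔ a = 1 ↔ 1/6 = 1/6
((c ↔ a) ↔ (c ↔ b)) ↔ ((b → a) ↔ a) = 1 ↔ 1/6 = 1/6
((((a ↔ c) → c) ↔ ~b) → (b → (a → b))) ↔ (((c ↔ a) ↔ (c ↔ b)) ↔ ((b → a) ↔ a)) = 1 ↔ 1/6 = 1/6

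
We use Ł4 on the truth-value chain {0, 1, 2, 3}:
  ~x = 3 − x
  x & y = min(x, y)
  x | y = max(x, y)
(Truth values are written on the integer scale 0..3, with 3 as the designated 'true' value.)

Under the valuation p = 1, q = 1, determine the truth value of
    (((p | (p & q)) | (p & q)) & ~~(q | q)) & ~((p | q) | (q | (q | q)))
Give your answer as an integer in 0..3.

1

p & q = 1 & 1 = 1
p | (p & q) = 1 | 1 = 1
p & q = 1 & 1 = 1
(p | (p & q)) | (p & q) = 1 | 1 = 1
q | q = 1 | 1 = 1
~(q | q) = ~1 = 2
~~(q | q) = ~2 = 1
((p | (p & q)) | (p & q)) & ~~(q | q) = 1 & 1 = 1
p | q = 1 | 1 = 1
q | q = 1 | 1 = 1
q | (q | q) = 1 | 1 = 1
(p | q) | (q | (q | q)) = 1 | 1 = 1
~((p | q) | (q | (q | q))) = ~1 = 2
(((p | (p & q)) | (p & q)) & ~~(q | q)) & ~((p | q) | (q | (q | q))) = 1 & 2 = 1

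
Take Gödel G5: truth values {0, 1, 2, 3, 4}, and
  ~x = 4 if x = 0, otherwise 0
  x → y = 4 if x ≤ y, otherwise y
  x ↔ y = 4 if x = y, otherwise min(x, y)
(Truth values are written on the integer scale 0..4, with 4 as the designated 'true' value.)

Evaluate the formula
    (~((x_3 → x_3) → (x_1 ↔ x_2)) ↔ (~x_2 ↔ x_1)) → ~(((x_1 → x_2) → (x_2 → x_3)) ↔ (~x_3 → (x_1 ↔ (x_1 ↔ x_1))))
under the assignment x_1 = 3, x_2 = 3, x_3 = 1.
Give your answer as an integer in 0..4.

0

x_3 → x_3 = 1 → 1 = 4
x_1 ↔ x_2 = 3 ↔ 3 = 4
(x_3 → x_3) → (x_1 ↔ x_2) = 4 → 4 = 4
~((x_3 → x_3) → (x_1 ↔ x_2)) = ~4 = 0
~x_2 = ~3 = 0
~x_2 ↔ x_1 = 0 ↔ 3 = 0
~((x_3 → x_3) → (x_1 ↔ x_2)) ↔ (~x_2 ↔ x_1) = 0 ↔ 0 = 4
x_1 → x_2 = 3 → 3 = 4
x_2 → x_3 = 3 → 1 = 1
(x_1 → x_2) → (x_2 → x_3) = 4 → 1 = 1
~x_3 = ~1 = 0
x_1 ↔ x_1 = 3 ↔ 3 = 4
x_1 ↔ (x_1 ↔ x_1) = 3 ↔ 4 = 3
~x_3 → (x_1 ↔ (x_1 ↔ x_1)) = 0 → 3 = 4
((x_1 → x_2) → (x_2 → x_3)) ↔ (~x_3 → (x_1 ↔ (x_1 ↔ x_1))) = 1 ↔ 4 = 1
~(((x_1 → x_2) → (x_2 → x_3)) ↔ (~x_3 → (x_1 ↔ (x_1 ↔ x_1)))) = ~1 = 0
(~((x_3 → x_3) → (x_1 ↔ x_2)) ↔ (~x_2 ↔ x_1)) → ~(((x_1 → x_2) → (x_2 → x_3)) ↔ (~x_3 → (x_1 ↔ (x_1 ↔ x_1)))) = 4 → 0 = 0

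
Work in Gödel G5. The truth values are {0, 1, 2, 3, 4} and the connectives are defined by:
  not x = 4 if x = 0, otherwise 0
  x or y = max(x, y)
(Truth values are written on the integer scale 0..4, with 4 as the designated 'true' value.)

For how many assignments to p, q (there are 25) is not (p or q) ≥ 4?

value 4: 1 assignment (counts)
value 0: 24 assignments
So 1 of the 25 assignments meets the threshold.

1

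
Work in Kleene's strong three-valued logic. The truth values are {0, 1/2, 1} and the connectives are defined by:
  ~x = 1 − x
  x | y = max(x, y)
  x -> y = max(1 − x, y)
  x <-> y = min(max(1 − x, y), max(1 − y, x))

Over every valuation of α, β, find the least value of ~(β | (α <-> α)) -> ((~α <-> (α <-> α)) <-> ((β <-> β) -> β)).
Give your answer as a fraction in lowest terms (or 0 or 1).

1/2

Take α = 1/2, β = 0:
α <-> α = 1/2 <-> 1/2 = 1/2
β | (α <-> α) = 0 | 1/2 = 1/2
~(β | (α <-> α)) = ~1/2 = 1/2
~α = ~1/2 = 1/2
α <-> α = 1/2 <-> 1/2 = 1/2
~α <-> (α <-> α) = 1/2 <-> 1/2 = 1/2
β <-> β = 0 <-> 0 = 1
(β <-> β) -> β = 1 -> 0 = 0
(~α <-> (α <-> α)) <-> ((β <-> β) -> β) = 1/2 <-> 0 = 1/2
~(β | (α <-> α)) -> ((~α <-> (α <-> α)) <-> ((β <-> β) -> β)) = 1/2 -> 1/2 = 1/2
No assignment yields a value below 1/2, so this is the minimum.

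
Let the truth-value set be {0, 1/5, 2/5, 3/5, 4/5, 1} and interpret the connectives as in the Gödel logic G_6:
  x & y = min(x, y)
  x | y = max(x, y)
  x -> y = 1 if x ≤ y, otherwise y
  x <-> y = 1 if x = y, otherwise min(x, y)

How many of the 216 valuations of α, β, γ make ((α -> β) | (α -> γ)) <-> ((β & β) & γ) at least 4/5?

value 1: 21 assignments (counts)
value 4/5: 17 assignments (counts)
value 3/5: 28 assignments
value 2/5: 39 assignments
value 1/5: 50 assignments
value 0: 61 assignments
So 38 of the 216 assignments meet the threshold.

38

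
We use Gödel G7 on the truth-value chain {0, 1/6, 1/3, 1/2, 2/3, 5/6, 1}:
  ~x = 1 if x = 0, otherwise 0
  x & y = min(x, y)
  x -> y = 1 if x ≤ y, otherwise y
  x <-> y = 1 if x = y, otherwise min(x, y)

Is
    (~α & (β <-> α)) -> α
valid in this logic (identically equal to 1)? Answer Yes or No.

No

Counterexample: take α = 0, β = 0.
~α = ~0 = 1
β <-> α = 0 <-> 0 = 1
~α & (β <-> α) = 1 & 1 = 1
(~α & (β <-> α)) -> α = 1 -> 0 = 0
This gives 0 ≠ 1.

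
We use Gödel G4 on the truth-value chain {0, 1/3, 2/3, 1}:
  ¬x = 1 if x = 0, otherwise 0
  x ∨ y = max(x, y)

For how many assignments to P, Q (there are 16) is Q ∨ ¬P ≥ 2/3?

10

P = 0, Q = 0 ↦ 1  ≥
P = 0, Q = 1/3 ↦ 1  ≥
P = 0, Q = 2/3 ↦ 1  ≥
P = 0, Q = 1 ↦ 1  ≥
P = 1/3, Q = 0 ↦ 0  <
P = 1/3, Q = 1/3 ↦ 1/3  <
P = 1/3, Q = 2/3 ↦ 2/3  ≥
P = 1/3, Q = 1 ↦ 1  ≥
P = 2/3, Q = 0 ↦ 0  <
P = 2/3, Q = 1/3 ↦ 1/3  <
P = 2/3, Q = 2/3 ↦ 2/3  ≥
P = 2/3, Q = 1 ↦ 1  ≥
P = 1, Q = 0 ↦ 0  <
P = 1, Q = 1/3 ↦ 1/3  <
P = 1, Q = 2/3 ↦ 2/3  ≥
P = 1, Q = 1 ↦ 1  ≥
So 10 of the 16 assignments meet the threshold.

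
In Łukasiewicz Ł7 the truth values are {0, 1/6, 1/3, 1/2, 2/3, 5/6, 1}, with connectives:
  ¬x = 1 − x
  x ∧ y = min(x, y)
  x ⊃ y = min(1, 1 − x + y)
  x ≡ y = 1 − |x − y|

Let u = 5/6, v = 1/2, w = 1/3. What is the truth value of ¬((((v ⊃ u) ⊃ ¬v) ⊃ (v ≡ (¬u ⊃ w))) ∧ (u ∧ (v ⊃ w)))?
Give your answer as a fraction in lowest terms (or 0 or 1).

v ⊃ u = 1/2 ⊃ 5/6 = 1
¬v = ¬1/2 = 1/2
(v ⊃ u) ⊃ ¬v = 1 ⊃ 1/2 = 1/2
¬u = ¬5/6 = 1/6
¬u ⊃ w = 1/6 ⊃ 1/3 = 1
v ≡ (¬u ⊃ w) = 1/2 ≡ 1 = 1/2
((v ⊃ u) ⊃ ¬v) ⊃ (v ≡ (¬u ⊃ w)) = 1/2 ⊃ 1/2 = 1
v ⊃ w = 1/2 ⊃ 1/3 = 5/6
u ∧ (v ⊃ w) = 5/6 ∧ 5/6 = 5/6
(((v ⊃ u) ⊃ ¬v) ⊃ (v ≡ (¬u ⊃ w))) ∧ (u ∧ (v ⊃ w)) = 1 ∧ 5/6 = 5/6
¬((((v ⊃ u) ⊃ ¬v) ⊃ (v ≡ (¬u ⊃ w))) ∧ (u ∧ (v ⊃ w))) = ¬5/6 = 1/6

1/6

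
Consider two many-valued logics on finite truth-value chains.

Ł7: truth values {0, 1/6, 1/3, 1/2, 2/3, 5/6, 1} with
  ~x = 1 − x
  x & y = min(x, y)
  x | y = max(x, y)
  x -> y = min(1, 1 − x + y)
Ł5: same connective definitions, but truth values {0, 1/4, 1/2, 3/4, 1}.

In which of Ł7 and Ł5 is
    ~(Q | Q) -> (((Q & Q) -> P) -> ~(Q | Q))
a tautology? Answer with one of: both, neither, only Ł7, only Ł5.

In Ł7: every assignment gives 1 — tautology.
In Ł5: every assignment gives 1 — tautology.

both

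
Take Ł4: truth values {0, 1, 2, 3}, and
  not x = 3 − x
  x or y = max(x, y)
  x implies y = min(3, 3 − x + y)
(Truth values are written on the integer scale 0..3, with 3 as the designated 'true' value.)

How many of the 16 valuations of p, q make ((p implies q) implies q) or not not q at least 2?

12

p = 0, q = 0 ↦ 0  <
p = 0, q = 1 ↦ 1  <
p = 0, q = 2 ↦ 2  ≥
p = 0, q = 3 ↦ 3  ≥
p = 1, q = 0 ↦ 1  <
p = 1, q = 1 ↦ 1  <
p = 1, q = 2 ↦ 2  ≥
p = 1, q = 3 ↦ 3  ≥
p = 2, q = 0 ↦ 2  ≥
p = 2, q = 1 ↦ 2  ≥
p = 2, q = 2 ↦ 2  ≥
p = 2, q = 3 ↦ 3  ≥
p = 3, q = 0 ↦ 3  ≥
p = 3, q = 1 ↦ 3  ≥
p = 3, q = 2 ↦ 3  ≥
p = 3, q = 3 ↦ 3  ≥
So 12 of the 16 assignments meet the threshold.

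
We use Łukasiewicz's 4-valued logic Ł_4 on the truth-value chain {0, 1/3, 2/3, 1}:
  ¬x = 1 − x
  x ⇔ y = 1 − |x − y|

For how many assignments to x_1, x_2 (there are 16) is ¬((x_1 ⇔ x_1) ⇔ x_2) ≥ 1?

x_1 = 0, x_2 = 0 ↦ 1  ≥
x_1 = 0, x_2 = 1/3 ↦ 2/3  <
x_1 = 0, x_2 = 2/3 ↦ 1/3  <
x_1 = 0, x_2 = 1 ↦ 0  <
x_1 = 1/3, x_2 = 0 ↦ 1  ≥
x_1 = 1/3, x_2 = 1/3 ↦ 2/3  <
x_1 = 1/3, x_2 = 2/3 ↦ 1/3  <
x_1 = 1/3, x_2 = 1 ↦ 0  <
x_1 = 2/3, x_2 = 0 ↦ 1  ≥
x_1 = 2/3, x_2 = 1/3 ↦ 2/3  <
x_1 = 2/3, x_2 = 2/3 ↦ 1/3  <
x_1 = 2/3, x_2 = 1 ↦ 0  <
x_1 = 1, x_2 = 0 ↦ 1  ≥
x_1 = 1, x_2 = 1/3 ↦ 2/3  <
x_1 = 1, x_2 = 2/3 ↦ 1/3  <
x_1 = 1, x_2 = 1 ↦ 0  <
So 4 of the 16 assignments meet the threshold.

4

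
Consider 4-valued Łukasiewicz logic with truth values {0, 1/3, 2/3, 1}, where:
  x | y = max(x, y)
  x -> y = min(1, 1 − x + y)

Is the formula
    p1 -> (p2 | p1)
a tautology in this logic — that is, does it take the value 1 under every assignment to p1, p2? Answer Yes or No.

p1 = 0, p2 = 0 ↦ 1
p1 = 0, p2 = 1/3 ↦ 1
p1 = 0, p2 = 2/3 ↦ 1
p1 = 0, p2 = 1 ↦ 1
p1 = 1/3, p2 = 0 ↦ 1
p1 = 1/3, p2 = 1/3 ↦ 1
p1 = 1/3, p2 = 2/3 ↦ 1
p1 = 1/3, p2 = 1 ↦ 1
p1 = 2/3, p2 = 0 ↦ 1
p1 = 2/3, p2 = 1/3 ↦ 1
p1 = 2/3, p2 = 2/3 ↦ 1
p1 = 2/3, p2 = 1 ↦ 1
p1 = 1, p2 = 0 ↦ 1
p1 = 1, p2 = 1/3 ↦ 1
p1 = 1, p2 = 2/3 ↦ 1
p1 = 1, p2 = 1 ↦ 1
Every assignment gives a value ≥ 1.

Yes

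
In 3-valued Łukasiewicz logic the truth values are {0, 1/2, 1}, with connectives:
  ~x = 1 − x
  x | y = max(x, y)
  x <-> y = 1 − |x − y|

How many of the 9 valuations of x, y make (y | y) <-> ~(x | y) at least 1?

3

x = 0, y = 0 ↦ 0  <
x = 0, y = 1/2 ↦ 1  ≥
x = 0, y = 1 ↦ 0  <
x = 1/2, y = 0 ↦ 1/2  <
x = 1/2, y = 1/2 ↦ 1  ≥
x = 1/2, y = 1 ↦ 0  <
x = 1, y = 0 ↦ 1  ≥
x = 1, y = 1/2 ↦ 1/2  <
x = 1, y = 1 ↦ 0  <
So 3 of the 9 assignments meet the threshold.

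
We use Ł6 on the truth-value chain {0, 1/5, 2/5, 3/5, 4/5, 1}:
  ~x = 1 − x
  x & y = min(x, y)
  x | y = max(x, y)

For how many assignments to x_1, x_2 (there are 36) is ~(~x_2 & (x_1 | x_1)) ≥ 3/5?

27

value 1: 11 assignments (counts)
value 4/5: 9 assignments (counts)
value 3/5: 7 assignments (counts)
value 2/5: 5 assignments
value 1/5: 3 assignments
value 0: 1 assignment
So 27 of the 36 assignments meet the threshold.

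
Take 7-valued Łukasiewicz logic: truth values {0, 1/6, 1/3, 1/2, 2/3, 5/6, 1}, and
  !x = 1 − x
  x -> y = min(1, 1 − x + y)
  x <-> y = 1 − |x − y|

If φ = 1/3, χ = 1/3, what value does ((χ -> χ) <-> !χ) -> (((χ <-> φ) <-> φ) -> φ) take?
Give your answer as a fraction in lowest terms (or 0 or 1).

1

χ -> χ = 1/3 -> 1/3 = 1
!χ = !1/3 = 2/3
(χ -> χ) <-> !χ = 1 <-> 2/3 = 2/3
χ <-> φ = 1/3 <-> 1/3 = 1
(χ <-> φ) <-> φ = 1 <-> 1/3 = 1/3
((χ <-> φ) <-> φ) -> φ = 1/3 -> 1/3 = 1
((χ -> χ) <-> !χ) -> (((χ <-> φ) <-> φ) -> φ) = 2/3 -> 1 = 1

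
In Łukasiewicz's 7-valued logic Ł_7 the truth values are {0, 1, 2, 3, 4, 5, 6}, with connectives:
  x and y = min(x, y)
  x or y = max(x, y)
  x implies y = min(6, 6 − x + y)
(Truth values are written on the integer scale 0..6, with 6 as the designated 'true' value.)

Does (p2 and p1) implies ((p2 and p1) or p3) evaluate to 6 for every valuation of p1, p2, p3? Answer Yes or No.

At p1 = 4, p2 = 6, p3 = 0, for instance:
p2 and p1 = 6 and 4 = 4
(p2 and p1) or p3 = 4 or 0 = 4
(p2 and p1) implies ((p2 and p1) or p3) = 4 implies 4 = 6
and checking the remaining 342 assignments likewise gives ≥ 6 in every case.

Yes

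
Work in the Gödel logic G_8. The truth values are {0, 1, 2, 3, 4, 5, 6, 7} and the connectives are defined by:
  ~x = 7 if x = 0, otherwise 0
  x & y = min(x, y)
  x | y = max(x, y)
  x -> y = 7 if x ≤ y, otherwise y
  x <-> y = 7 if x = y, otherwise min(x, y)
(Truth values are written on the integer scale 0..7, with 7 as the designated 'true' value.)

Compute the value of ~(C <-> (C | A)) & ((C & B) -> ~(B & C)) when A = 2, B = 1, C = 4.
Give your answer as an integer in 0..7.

C | A = 4 | 2 = 4
C <-> (C | A) = 4 <-> 4 = 7
~(C <-> (C | A)) = ~7 = 0
C & B = 4 & 1 = 1
B & C = 1 & 4 = 1
~(B & C) = ~1 = 0
(C & B) -> ~(B & C) = 1 -> 0 = 0
~(C <-> (C | A)) & ((C & B) -> ~(B & C)) = 0 & 0 = 0

0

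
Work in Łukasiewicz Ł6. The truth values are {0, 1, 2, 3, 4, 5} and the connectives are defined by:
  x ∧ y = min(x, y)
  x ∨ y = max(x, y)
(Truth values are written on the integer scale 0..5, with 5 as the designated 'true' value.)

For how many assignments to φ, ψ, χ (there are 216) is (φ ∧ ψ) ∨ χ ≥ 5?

41

value 5: 41 assignments (counts)
value 4: 47 assignments
value 3: 47 assignments
value 2: 41 assignments
value 1: 29 assignments
value 0: 11 assignments
So 41 of the 216 assignments meet the threshold.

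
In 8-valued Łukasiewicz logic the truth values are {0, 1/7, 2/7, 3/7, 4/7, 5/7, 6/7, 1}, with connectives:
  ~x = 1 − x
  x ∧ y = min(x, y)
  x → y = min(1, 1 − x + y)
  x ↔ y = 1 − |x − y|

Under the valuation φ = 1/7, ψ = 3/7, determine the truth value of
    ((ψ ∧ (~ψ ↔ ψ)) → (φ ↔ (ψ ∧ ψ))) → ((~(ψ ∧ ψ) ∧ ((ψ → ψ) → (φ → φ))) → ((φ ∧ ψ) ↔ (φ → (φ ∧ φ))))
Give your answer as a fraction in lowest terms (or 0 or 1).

4/7

~ψ = ~3/7 = 4/7
~ψ ↔ ψ = 4/7 ↔ 3/7 = 6/7
ψ ∧ (~ψ ↔ ψ) = 3/7 ∧ 6/7 = 3/7
ψ ∧ ψ = 3/7 ∧ 3/7 = 3/7
φ ↔ (ψ ∧ ψ) = 1/7 ↔ 3/7 = 5/7
(ψ ∧ (~ψ ↔ ψ)) → (φ ↔ (ψ ∧ ψ)) = 3/7 → 5/7 = 1
ψ ∧ ψ = 3/7 ∧ 3/7 = 3/7
~(ψ ∧ ψ) = ~3/7 = 4/7
ψ → ψ = 3/7 → 3/7 = 1
φ → φ = 1/7 → 1/7 = 1
(ψ → ψ) → (φ → φ) = 1 → 1 = 1
~(ψ ∧ ψ) ∧ ((ψ → ψ) → (φ → φ)) = 4/7 ∧ 1 = 4/7
φ ∧ ψ = 1/7 ∧ 3/7 = 1/7
φ ∧ φ = 1/7 ∧ 1/7 = 1/7
φ → (φ ∧ φ) = 1/7 → 1/7 = 1
(φ ∧ ψ) ↔ (φ → (φ ∧ φ)) = 1/7 ↔ 1 = 1/7
(~(ψ ∧ ψ) ∧ ((ψ → ψ) → (φ → φ))) → ((φ ∧ ψ) ↔ (φ → (φ ∧ φ))) = 4/7 → 1/7 = 4/7
((ψ ∧ (~ψ ↔ ψ)) → (φ ↔ (ψ ∧ ψ))) → ((~(ψ ∧ ψ) ∧ ((ψ → ψ) → (φ → φ))) → ((φ ∧ ψ) ↔ (φ → (φ ∧ φ)))) = 1 → 4/7 = 4/7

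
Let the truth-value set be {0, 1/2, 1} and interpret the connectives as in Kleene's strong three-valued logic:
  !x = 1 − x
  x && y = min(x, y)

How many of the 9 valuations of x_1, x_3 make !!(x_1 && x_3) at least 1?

x_1 = 0, x_3 = 0 ↦ 0  <
x_1 = 0, x_3 = 1/2 ↦ 0  <
x_1 = 0, x_3 = 1 ↦ 0  <
x_1 = 1/2, x_3 = 0 ↦ 0  <
x_1 = 1/2, x_3 = 1/2 ↦ 1/2  <
x_1 = 1/2, x_3 = 1 ↦ 1/2  <
x_1 = 1, x_3 = 0 ↦ 0  <
x_1 = 1, x_3 = 1/2 ↦ 1/2  <
x_1 = 1, x_3 = 1 ↦ 1  ≥
So 1 of the 9 assignments meets the threshold.

1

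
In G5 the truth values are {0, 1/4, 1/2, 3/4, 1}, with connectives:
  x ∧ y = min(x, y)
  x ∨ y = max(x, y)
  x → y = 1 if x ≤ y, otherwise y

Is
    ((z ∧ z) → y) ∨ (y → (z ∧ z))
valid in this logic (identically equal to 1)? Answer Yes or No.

At y = 0, z = 1/2, for instance:
z ∧ z = 1/2 ∧ 1/2 = 1/2
(z ∧ z) → y = 1/2 → 0 = 0
y → (z ∧ z) = 0 → 1/2 = 1
((z ∧ z) → y) ∨ (y → (z ∧ z)) = 0 ∨ 1 = 1
and checking the remaining 24 assignments likewise gives ≥ 1 in every case.

Yes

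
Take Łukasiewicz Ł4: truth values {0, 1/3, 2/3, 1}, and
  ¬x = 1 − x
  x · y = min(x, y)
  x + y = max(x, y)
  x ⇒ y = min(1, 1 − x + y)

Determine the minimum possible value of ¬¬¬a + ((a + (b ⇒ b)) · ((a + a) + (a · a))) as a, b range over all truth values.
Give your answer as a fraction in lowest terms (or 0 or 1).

Take a = 1/3, b = 0:
¬a = ¬1/3 = 2/3
¬¬a = ¬2/3 = 1/3
¬¬¬a = ¬1/3 = 2/3
b ⇒ b = 0 ⇒ 0 = 1
a + (b ⇒ b) = 1/3 + 1 = 1
a + a = 1/3 + 1/3 = 1/3
a · a = 1/3 · 1/3 = 1/3
(a + a) + (a · a) = 1/3 + 1/3 = 1/3
(a + (b ⇒ b)) · ((a + a) + (a · a)) = 1 · 1/3 = 1/3
¬¬¬a + ((a + (b ⇒ b)) · ((a + a) + (a · a))) = 2/3 + 1/3 = 2/3
No assignment yields a value below 2/3, so this is the minimum.

2/3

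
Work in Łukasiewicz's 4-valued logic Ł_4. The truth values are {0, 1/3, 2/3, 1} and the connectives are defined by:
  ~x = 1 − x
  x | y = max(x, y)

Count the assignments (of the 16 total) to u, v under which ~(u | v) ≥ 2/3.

4

u = 0, v = 0 ↦ 1  ≥
u = 0, v = 1/3 ↦ 2/3  ≥
u = 0, v = 2/3 ↦ 1/3  <
u = 0, v = 1 ↦ 0  <
u = 1/3, v = 0 ↦ 2/3  ≥
u = 1/3, v = 1/3 ↦ 2/3  ≥
u = 1/3, v = 2/3 ↦ 1/3  <
u = 1/3, v = 1 ↦ 0  <
u = 2/3, v = 0 ↦ 1/3  <
u = 2/3, v = 1/3 ↦ 1/3  <
u = 2/3, v = 2/3 ↦ 1/3  <
u = 2/3, v = 1 ↦ 0  <
u = 1, v = 0 ↦ 0  <
u = 1, v = 1/3 ↦ 0  <
u = 1, v = 2/3 ↦ 0  <
u = 1, v = 1 ↦ 0  <
So 4 of the 16 assignments meet the threshold.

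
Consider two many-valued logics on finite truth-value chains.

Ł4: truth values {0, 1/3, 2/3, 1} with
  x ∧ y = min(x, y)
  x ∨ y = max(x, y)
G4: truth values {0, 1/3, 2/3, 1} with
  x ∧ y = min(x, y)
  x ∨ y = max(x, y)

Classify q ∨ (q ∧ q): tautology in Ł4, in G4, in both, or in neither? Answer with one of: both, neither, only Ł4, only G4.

In Ł4: at q = 0 the value is 0 — not a tautology.
In G4: at q = 0 the value is 0 — not a tautology.

neither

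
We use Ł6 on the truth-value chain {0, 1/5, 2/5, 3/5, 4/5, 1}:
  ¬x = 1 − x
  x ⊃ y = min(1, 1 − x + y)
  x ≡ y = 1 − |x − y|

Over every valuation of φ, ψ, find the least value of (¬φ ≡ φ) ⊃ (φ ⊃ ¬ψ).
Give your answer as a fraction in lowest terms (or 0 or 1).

3/5

Take φ = 3/5, ψ = 1:
¬φ = ¬3/5 = 2/5
¬φ ≡ φ = 2/5 ≡ 3/5 = 4/5
¬ψ = ¬1 = 0
φ ⊃ ¬ψ = 3/5 ⊃ 0 = 2/5
(¬φ ≡ φ) ⊃ (φ ⊃ ¬ψ) = 4/5 ⊃ 2/5 = 3/5
No assignment yields a value below 3/5, so this is the minimum.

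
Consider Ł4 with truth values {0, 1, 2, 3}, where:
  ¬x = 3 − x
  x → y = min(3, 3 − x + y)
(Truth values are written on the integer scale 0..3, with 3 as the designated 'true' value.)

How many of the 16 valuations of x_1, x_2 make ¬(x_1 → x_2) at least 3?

x_1 = 0, x_2 = 0 ↦ 0  <
x_1 = 0, x_2 = 1 ↦ 0  <
x_1 = 0, x_2 = 2 ↦ 0  <
x_1 = 0, x_2 = 3 ↦ 0  <
x_1 = 1, x_2 = 0 ↦ 1  <
x_1 = 1, x_2 = 1 ↦ 0  <
x_1 = 1, x_2 = 2 ↦ 0  <
x_1 = 1, x_2 = 3 ↦ 0  <
x_1 = 2, x_2 = 0 ↦ 2  <
x_1 = 2, x_2 = 1 ↦ 1  <
x_1 = 2, x_2 = 2 ↦ 0  <
x_1 = 2, x_2 = 3 ↦ 0  <
x_1 = 3, x_2 = 0 ↦ 3  ≥
x_1 = 3, x_2 = 1 ↦ 2  <
x_1 = 3, x_2 = 2 ↦ 1  <
x_1 = 3, x_2 = 3 ↦ 0  <
So 1 of the 16 assignments meets the threshold.

1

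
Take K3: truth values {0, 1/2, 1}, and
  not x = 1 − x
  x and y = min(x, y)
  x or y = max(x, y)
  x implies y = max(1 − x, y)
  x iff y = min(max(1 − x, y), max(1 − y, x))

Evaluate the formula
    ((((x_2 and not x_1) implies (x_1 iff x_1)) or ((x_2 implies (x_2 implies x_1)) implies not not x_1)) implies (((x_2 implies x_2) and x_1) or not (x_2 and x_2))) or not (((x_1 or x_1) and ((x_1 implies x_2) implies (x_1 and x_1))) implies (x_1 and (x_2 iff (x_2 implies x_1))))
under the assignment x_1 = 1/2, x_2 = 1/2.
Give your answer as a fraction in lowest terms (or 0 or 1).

not x_1 = not 1/2 = 1/2
x_2 and not x_1 = 1/2 and 1/2 = 1/2
x_1 iff x_1 = 1/2 iff 1/2 = 1/2
(x_2 and not x_1) implies (x_1 iff x_1) = 1/2 implies 1/2 = 1/2
x_2 implies x_1 = 1/2 implies 1/2 = 1/2
x_2 implies (x_2 implies x_1) = 1/2 implies 1/2 = 1/2
not x_1 = not 1/2 = 1/2
not not x_1 = not 1/2 = 1/2
(x_2 implies (x_2 implies x_1)) implies not not x_1 = 1/2 implies 1/2 = 1/2
((x_2 and not x_1) implies (x_1 iff x_1)) or ((x_2 implies (x_2 implies x_1)) implies not not x_1) = 1/2 or 1/2 = 1/2
x_2 implies x_2 = 1/2 implies 1/2 = 1/2
(x_2 implies x_2) and x_1 = 1/2 and 1/2 = 1/2
x_2 and x_2 = 1/2 and 1/2 = 1/2
not (x_2 and x_2) = not 1/2 = 1/2
((x_2 implies x_2) and x_1) or not (x_2 and x_2) = 1/2 or 1/2 = 1/2
(((x_2 and not x_1) implies (x_1 iff x_1)) or ((x_2 implies (x_2 implies x_1)) implies not not x_1)) implies (((x_2 implies x_2) and x_1) or not (x_2 and x_2)) = 1/2 implies 1/2 = 1/2
x_1 or x_1 = 1/2 or 1/2 = 1/2
x_1 implies x_2 = 1/2 implies 1/2 = 1/2
x_1 and x_1 = 1/2 and 1/2 = 1/2
(x_1 implies x_2) implies (x_1 and x_1) = 1/2 implies 1/2 = 1/2
(x_1 or x_1) and ((x_1 implies x_2) implies (x_1 and x_1)) = 1/2 and 1/2 = 1/2
x_2 implies x_1 = 1/2 implies 1/2 = 1/2
x_2 iff (x_2 implies x_1) = 1/2 iff 1/2 = 1/2
x_1 and (x_2 iff (x_2 implies x_1)) = 1/2 and 1/2 = 1/2
((x_1 or x_1) and ((x_1 implies x_2) implies (x_1 and x_1))) implies (x_1 and (x_2 iff (x_2 implies x_1))) = 1/2 implies 1/2 = 1/2
not (((x_1 or x_1) and ((x_1 implies x_2) implies (x_1 and x_1))) implies (x_1 and (x_2 iff (x_2 implies x_1)))) = not 1/2 = 1/2
((((x_2 and not x_1) implies (x_1 iff x_1)) or ((x_2 implies (x_2 implies x_1)) implies not not x_1)) implies (((x_2 implies x_2) and x_1) or not (x_2 and x_2))) or not (((x_1 or x_1) and ((x_1 implies x_2) implies (x_1 and x_1))) implies (x_1 and (x_2 iff (x_2 implies x_1)))) = 1/2 or 1/2 = 1/2

1/2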